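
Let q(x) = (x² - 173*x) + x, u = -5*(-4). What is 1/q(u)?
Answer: -1/3040 ≈ -0.00032895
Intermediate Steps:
u = 20
q(x) = x² - 172*x
1/q(u) = 1/(20*(-172 + 20)) = 1/(20*(-152)) = 1/(-3040) = -1/3040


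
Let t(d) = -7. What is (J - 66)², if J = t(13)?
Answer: 5329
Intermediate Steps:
J = -7
(J - 66)² = (-7 - 66)² = (-73)² = 5329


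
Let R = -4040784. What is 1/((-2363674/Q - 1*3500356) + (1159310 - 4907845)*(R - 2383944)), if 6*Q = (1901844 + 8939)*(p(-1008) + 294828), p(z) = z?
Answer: 563680985/13575306311539095332901 ≈ 4.1523e-14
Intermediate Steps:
Q = 93571043510 (Q = ((1901844 + 8939)*(-1008 + 294828))/6 = (1910783*293820)/6 = (⅙)*561426261060 = 93571043510)
1/((-2363674/Q - 1*3500356) + (1159310 - 4907845)*(R - 2383944)) = 1/((-2363674/93571043510 - 1*3500356) + (1159310 - 4907845)*(-4040784 - 2383944)) = 1/((-2363674*1/93571043510 - 3500356) - 3748535*(-6424728)) = 1/((-14239/563680985 - 3500356) + 24083317773480) = 1/(-1973084117944899/563680985 + 24083317773480) = 1/(13575306311539095332901/563680985) = 563680985/13575306311539095332901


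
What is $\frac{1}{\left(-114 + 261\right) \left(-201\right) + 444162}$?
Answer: $\frac{1}{414615} \approx 2.4119 \cdot 10^{-6}$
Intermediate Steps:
$\frac{1}{\left(-114 + 261\right) \left(-201\right) + 444162} = \frac{1}{147 \left(-201\right) + 444162} = \frac{1}{-29547 + 444162} = \frac{1}{414615}$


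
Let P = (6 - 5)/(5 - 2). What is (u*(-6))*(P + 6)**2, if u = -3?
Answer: 722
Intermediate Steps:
P = 1/3 ≈ 0.33333
(u*(-6))*(P + 6)**2 = (-3*(-6))*(1/3 + 6)**2 = 18*(19/3)**2 = 18*(361/9) = 722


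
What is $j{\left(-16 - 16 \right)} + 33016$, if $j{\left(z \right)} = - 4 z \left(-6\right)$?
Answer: $32248$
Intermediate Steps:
$j{\left(z \right)} = 24 z$
$j{\left(-16 - 16 \right)} + 33016 = 24 \left(-16 - 16\right) + 33016 = 24 \left(-32\right) + 33016 = -768 + 33016 = 32248$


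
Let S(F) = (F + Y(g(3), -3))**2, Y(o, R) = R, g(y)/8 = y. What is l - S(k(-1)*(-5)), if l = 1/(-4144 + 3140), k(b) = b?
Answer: -4017/1004 ≈ -4.0010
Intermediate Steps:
g(y) = 8*y
l = -1/1004 (l = 1/(-1004) = -1/1004 ≈ -0.00099602)
S(F) = (-3 + F)**2 (S(F) = (F - 3)**2 = (-3 + F)**2)
l - S(k(-1)*(-5)) = -1/1004 - (-3 - 1*(-5))**2 = -1/1004 - (-3 + 5)**2 = -1/1004 - 1*2**2 = -1/1004 - 1*4 = -1/1004 - 4 = -4017/1004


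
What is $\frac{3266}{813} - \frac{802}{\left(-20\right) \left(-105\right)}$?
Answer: $\frac{1034429}{284550} \approx 3.6353$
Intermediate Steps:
$\frac{3266}{813} - \frac{802}{\left(-20\right) \left(-105\right)} = 3266 \cdot \frac{1}{813} - \frac{802}{2100} = \frac{3266}{813} - \frac{401}{1050} = \frac{1034429}{284550}$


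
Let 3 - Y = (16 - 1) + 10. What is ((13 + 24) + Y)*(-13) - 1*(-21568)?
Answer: 21373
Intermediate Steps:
Y = -22 (Y = 3 - ((16 - 1) + 10) = 3 - (15 + 10) = 3 - 1*25 = 3 - 25 = -22)
((13 + 24) + Y)*(-13) - 1*(-21568) = ((13 + 24) - 22)*(-13) - 1*(-21568) = (37 - 22)*(-13) + 21568 = 15*(-13) + 21568 = -195 + 21568 = 21373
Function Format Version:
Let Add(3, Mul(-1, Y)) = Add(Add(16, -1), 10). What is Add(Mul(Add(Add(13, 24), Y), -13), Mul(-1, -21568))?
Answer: 21373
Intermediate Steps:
Y = -22 (Y = Add(3, Mul(-1, Add(Add(16, -1), 10))) = Add(3, Mul(-1, Add(15, 10))) = Add(3, Mul(-1, 25)) = Add(3, -25) = -22)
Add(Mul(Add(Add(13, 24), Y), -13), Mul(-1, -21568)) = Add(Mul(Add(Add(13, 24), -22), -13), Mul(-1, -21568)) = Add(Mul(Add(37, -22), -13), 21568) = Add(Mul(15, -13), 21568) = Add(-195, 21568) = 21373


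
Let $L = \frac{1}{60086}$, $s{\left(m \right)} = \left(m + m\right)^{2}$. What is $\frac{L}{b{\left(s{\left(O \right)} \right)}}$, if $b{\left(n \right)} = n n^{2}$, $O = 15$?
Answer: $\frac{1}{43802694000000} \approx 2.283 \cdot 10^{-14}$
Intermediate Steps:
$s{\left(m \right)} = 4 m^{2}$ ($s{\left(m \right)} = \left(2 m\right)^{2} = 4 m^{2}$)
$b{\left(n \right)} = n^{3}$
$L = \frac{1}{60086} \approx 1.6643 \cdot 10^{-5}$
$\frac{L}{b{\left(s{\left(O \right)} \right)}} = \frac{1}{60086 \left(4 \cdot 15^{2}\right)^{3}} = \frac{1}{60086 \left(4 \cdot 225\right)^{3}} = \frac{1}{60086 \cdot 900^{3}} = \frac{1}{60086 \cdot 729000000} = \frac{1}{60086} \cdot \frac{1}{729000000} = \frac{1}{43802694000000}$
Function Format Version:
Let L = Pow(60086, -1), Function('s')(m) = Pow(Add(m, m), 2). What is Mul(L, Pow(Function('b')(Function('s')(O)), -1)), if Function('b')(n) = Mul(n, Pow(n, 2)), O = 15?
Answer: Rational(1, 43802694000000) ≈ 2.2830e-14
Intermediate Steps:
Function('s')(m) = Mul(4, Pow(m, 2)) (Function('s')(m) = Pow(Mul(2, m), 2) = Mul(4, Pow(m, 2)))
Function('b')(n) = Pow(n, 3)
L = Rational(1, 60086) ≈ 1.6643e-5
Mul(L, Pow(Function('b')(Function('s')(O)), -1)) = Mul(Rational(1, 60086), Pow(Pow(Mul(4, Pow(15, 2)), 3), -1)) = Mul(Rational(1, 60086), Pow(Pow(Mul(4, 225), 3), -1)) = Mul(Rational(1, 60086), Pow(Pow(900, 3), -1)) = Mul(Rational(1, 60086), Pow(729000000, -1)) = Mul(Rational(1, 60086), Rational(1, 729000000)) = Rational(1, 43802694000000)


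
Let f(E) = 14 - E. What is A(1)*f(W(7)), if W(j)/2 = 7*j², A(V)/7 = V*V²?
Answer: -4704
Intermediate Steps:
A(V) = 7*V³ (A(V) = 7*(V*V²) = 7*V³)
W(j) = 14*j² (W(j) = 2*(7*j²) = 14*j²)
A(1)*f(W(7)) = (7*1³)*(14 - 14*7²) = (7*1)*(14 - 14*49) = 7*(14 - 1*686) = 7*(14 - 686) = 7*(-672) = -4704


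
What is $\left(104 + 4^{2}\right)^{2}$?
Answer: $14400$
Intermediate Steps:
$\left(104 + 4^{2}\right)^{2} = \left(104 + 16\right)^{2} = 120^{2} = 14400$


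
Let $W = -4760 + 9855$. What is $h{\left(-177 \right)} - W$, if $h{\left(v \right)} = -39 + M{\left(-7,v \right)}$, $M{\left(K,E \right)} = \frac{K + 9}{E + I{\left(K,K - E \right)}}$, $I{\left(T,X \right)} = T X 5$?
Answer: $- \frac{31456020}{6127} \approx -5134.0$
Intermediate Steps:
$I{\left(T,X \right)} = 5 T X$
$M{\left(K,E \right)} = \frac{9 + K}{E + 5 K \left(K - E\right)}$ ($M{\left(K,E \right)} = \frac{K + 9}{E + 5 K \left(K - E\right)} = \frac{9 + K}{E + 5 K \left(K - E\right)}$)
$h{\left(v \right)} = -39 + \frac{2}{245 + 36 v}$ ($h{\left(v \right)} = -39 + \frac{9 - 7}{v - - 35 \left(v - -7\right)} = -39 + \frac{1}{v - - 35 \left(v + 7\right)} 2 = -39 + \frac{1}{v - - 35 \left(7 + v\right)} 2 = -39 + \frac{1}{v + \left(245 + 35 v\right)} 2 = -39 + \frac{1}{245 + 36 v} 2 = -39 + \frac{2}{245 + 36 v}$)
$W = 5095$
$h{\left(-177 \right)} - W = \frac{-9553 - -248508}{245 + 36 \left(-177\right)} - 5095 = \frac{-9553 + 248508}{245 - 6372} - 5095 = \frac{1}{-6127} \cdot 238955 - 5095 = \left(- \frac{1}{6127}\right) 238955 - 5095 = - \frac{238955}{6127} - 5095 = - \frac{31456020}{6127}$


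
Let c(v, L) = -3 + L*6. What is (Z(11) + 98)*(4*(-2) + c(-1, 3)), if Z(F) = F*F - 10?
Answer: 1463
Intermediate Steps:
c(v, L) = -3 + 6*L
Z(F) = -10 + F² (Z(F) = F² - 10 = -10 + F²)
(Z(11) + 98)*(4*(-2) + c(-1, 3)) = ((-10 + 11²) + 98)*(4*(-2) + (-3 + 6*3)) = ((-10 + 121) + 98)*(-8 + (-3 + 18)) = (111 + 98)*(-8 + 15) = 209*7 = 1463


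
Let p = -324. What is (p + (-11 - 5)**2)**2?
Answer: 4624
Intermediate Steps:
(p + (-11 - 5)**2)**2 = (-324 + (-11 - 5)**2)**2 = (-324 + (-16)**2)**2 = (-324 + 256)**2 = (-68)**2 = 4624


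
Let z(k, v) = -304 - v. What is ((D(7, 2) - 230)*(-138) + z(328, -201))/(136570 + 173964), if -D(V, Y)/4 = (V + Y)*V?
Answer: 66413/310534 ≈ 0.21387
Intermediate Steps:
D(V, Y) = -4*V*(V + Y) (D(V, Y) = -4*(V + Y)*V = -4*V*(V + Y))
((D(7, 2) - 230)*(-138) + z(328, -201))/(136570 + 173964) = ((-4*7*(7 + 2) - 230)*(-138) + (-304 - 1*(-201)))/(136570 + 173964) = ((-4*7*9 - 230)*(-138) + (-304 + 201))/310534 = ((-252 - 230)*(-138) - 103)*(1/310534) = (-482*(-138) - 103)*(1/310534) = (66516 - 103)*(1/310534) = 66413*(1/310534) = 66413/310534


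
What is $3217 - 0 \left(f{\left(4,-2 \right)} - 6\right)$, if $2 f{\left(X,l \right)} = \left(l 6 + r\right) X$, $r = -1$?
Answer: $3217$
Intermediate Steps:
$f{\left(X,l \right)} = \frac{X \left(-1 + 6 l\right)}{2}$ ($f{\left(X,l \right)} = \frac{\left(l 6 - 1\right) X}{2} = \frac{\left(6 l - 1\right) X}{2} = \frac{\left(-1 + 6 l\right) X}{2} = \frac{X \left(-1 + 6 l\right)}{2}$)
$3217 - 0 \left(f{\left(4,-2 \right)} - 6\right) = 3217 - 0 \left(\frac{1}{2} \cdot 4 \left(-1 + 6 \left(-2\right)\right) - 6\right) = 3217 - 0 \left(\frac{1}{2} \cdot 4 \left(-1 - 12\right) - 6\right) = 3217 - 0 \left(\frac{1}{2} \cdot 4 \left(-13\right) - 6\right) = 3217 - 0 \left(-26 - 6\right) = 3217 - 0 \left(-32\right) = 3217 - 0 = 3217 + 0 = 3217$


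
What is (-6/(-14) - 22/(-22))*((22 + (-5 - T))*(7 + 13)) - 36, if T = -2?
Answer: 3548/7 ≈ 506.86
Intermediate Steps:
(-6/(-14) - 22/(-22))*((22 + (-5 - T))*(7 + 13)) - 36 = (-6/(-14) - 22/(-22))*((22 + (-5 - 1*(-2)))*(7 + 13)) - 36 = (-6*(-1/14) - 22*(-1/22))*((22 + (-5 + 2))*20) - 36 = (3/7 + 1)*((22 - 3)*20) - 36 = 10*(19*20)/7 - 36 = (10/7)*380 - 36 = 3800/7 - 36 = 3548/7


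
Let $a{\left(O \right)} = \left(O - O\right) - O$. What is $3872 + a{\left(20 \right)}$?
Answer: $3852$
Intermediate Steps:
$a{\left(O \right)} = - O$ ($a{\left(O \right)} = 0 - O = - O$)
$3872 + a{\left(20 \right)} = 3872 - 20 = 3852$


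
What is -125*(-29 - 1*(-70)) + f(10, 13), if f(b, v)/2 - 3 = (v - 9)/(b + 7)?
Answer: -87015/17 ≈ -5118.5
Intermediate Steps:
f(b, v) = 6 + 2*(-9 + v)/(7 + b) (f(b, v) = 6 + 2*((v - 9)/(b + 7)) = 6 + 2*((-9 + v)/(7 + b)) = 6 + 2*(-9 + v)/(7 + b))
-125*(-29 - 1*(-70)) + f(10, 13) = -125*(-29 - 1*(-70)) + 2*(12 + 13 + 3*10)/(7 + 10) = -125*(-29 + 70) + 2*(12 + 13 + 30)/17 = -125*41 + 2*(1/17)*55 = -5125 + 110/17 = -87015/17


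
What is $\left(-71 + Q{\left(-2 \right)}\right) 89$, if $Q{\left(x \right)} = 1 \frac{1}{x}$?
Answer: $- \frac{12727}{2} \approx -6363.5$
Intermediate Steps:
$Q{\left(x \right)} = \frac{1}{x}$
$\left(-71 + Q{\left(-2 \right)}\right) 89 = \left(-71 + \frac{1}{-2}\right) 89 = \left(-71 - \frac{1}{2}\right) 89 = \left(- \frac{143}{2}\right) 89 = - \frac{12727}{2}$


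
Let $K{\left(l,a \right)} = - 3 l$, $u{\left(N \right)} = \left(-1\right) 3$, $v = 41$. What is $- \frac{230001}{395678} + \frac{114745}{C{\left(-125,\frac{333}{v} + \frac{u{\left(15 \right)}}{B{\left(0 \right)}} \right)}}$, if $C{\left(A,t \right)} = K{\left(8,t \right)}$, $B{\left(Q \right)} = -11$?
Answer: $- \frac{22703796067}{4748136} \approx -4781.6$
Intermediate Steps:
$u{\left(N \right)} = -3$
$C{\left(A,t \right)} = -24$ ($C{\left(A,t \right)} = \left(-3\right) 8 = -24$)
$- \frac{230001}{395678} + \frac{114745}{C{\left(-125,\frac{333}{v} + \frac{u{\left(15 \right)}}{B{\left(0 \right)}} \right)}} = - \frac{230001}{395678} + \frac{114745}{-24} = \left(-230001\right) \frac{1}{395678} + 114745 \left(- \frac{1}{24}\right) = - \frac{230001}{395678} - \frac{114745}{24} = - \frac{22703796067}{4748136}$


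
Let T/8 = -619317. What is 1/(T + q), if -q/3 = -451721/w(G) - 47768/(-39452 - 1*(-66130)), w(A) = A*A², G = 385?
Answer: -761211710875/3771446718137445243 ≈ -2.0184e-7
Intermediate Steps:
w(A) = A³
T = -4954536 (T = 8*(-619317) = -4954536)
q = 4107014333757/761211710875 (q = -3*(-451721/(385³) - 47768/(-39452 - 1*(-66130))) = -3*(-451721/57066625 - 47768/(-39452 + 66130)) = -3*(-451721*1/57066625 - 47768/26678) = -3*(-451721/57066625 - 47768*1/26678) = -3*(-451721/57066625 - 23884/13339) = -3*(-1369004777919/761211710875) = 4107014333757/761211710875 ≈ 5.3954)
1/(T + q) = 1/(-4954536 + 4107014333757/761211710875) = 1/(-3771446718137445243/761211710875) = -761211710875/3771446718137445243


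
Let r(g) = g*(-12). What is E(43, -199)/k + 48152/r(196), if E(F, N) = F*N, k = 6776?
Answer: -3092893/142296 ≈ -21.736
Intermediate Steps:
r(g) = -12*g
E(43, -199)/k + 48152/r(196) = (43*(-199))/6776 + 48152/((-12*196)) = -8557*1/6776 + 48152/(-2352) = -8557/6776 + 48152*(-1/2352) = -8557/6776 - 6019/294 = -3092893/142296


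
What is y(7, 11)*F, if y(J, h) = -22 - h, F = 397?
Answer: -13101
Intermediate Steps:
y(7, 11)*F = (-22 - 1*11)*397 = (-22 - 11)*397 = -33*397 = -13101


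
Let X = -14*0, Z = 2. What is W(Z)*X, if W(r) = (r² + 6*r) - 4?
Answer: 0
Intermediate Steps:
X = 0
W(r) = -4 + r² + 6*r
W(Z)*X = (-4 + 2² + 6*2)*0 = (-4 + 4 + 12)*0 = 12*0 = 0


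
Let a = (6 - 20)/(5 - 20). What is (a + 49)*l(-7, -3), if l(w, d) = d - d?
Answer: 0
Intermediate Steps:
l(w, d) = 0
a = 14/15 (a = -14/(-15) = -14*(-1/15) = 14/15 ≈ 0.93333)
(a + 49)*l(-7, -3) = (14/15 + 49)*0 = (749/15)*0 = 0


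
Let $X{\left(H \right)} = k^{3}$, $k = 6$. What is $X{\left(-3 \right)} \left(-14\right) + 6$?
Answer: $-3018$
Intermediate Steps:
$X{\left(H \right)} = 216$ ($X{\left(H \right)} = 6^{3} = 216$)
$X{\left(-3 \right)} \left(-14\right) + 6 = 216 \left(-14\right) + 6 = -3024 + 6 = -3018$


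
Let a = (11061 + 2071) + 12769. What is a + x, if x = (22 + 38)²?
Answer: 29501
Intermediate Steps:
x = 3600 (x = 60² = 3600)
a = 25901 (a = 13132 + 12769 = 25901)
a + x = 25901 + 3600 = 29501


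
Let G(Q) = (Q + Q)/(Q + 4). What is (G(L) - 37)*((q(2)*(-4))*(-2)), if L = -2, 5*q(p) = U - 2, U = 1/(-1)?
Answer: 936/5 ≈ 187.20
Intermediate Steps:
U = -1
q(p) = -⅗ (q(p) = (-1 - 2)/5 = (⅕)*(-3) = -⅗)
G(Q) = 2*Q/(4 + Q) (G(Q) = (2*Q)/(4 + Q) = 2*Q/(4 + Q))
(G(L) - 37)*((q(2)*(-4))*(-2)) = (2*(-2)/(4 - 2) - 37)*(-⅗*(-4)*(-2)) = (2*(-2)/2 - 37)*((12/5)*(-2)) = (2*(-2)*(½) - 37)*(-24/5) = (-2 - 37)*(-24/5) = -39*(-24/5) = 936/5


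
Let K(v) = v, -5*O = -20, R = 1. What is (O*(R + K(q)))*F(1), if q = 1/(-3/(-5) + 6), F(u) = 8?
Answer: 1216/33 ≈ 36.849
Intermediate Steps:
q = 5/33 (q = 1/(-3*(-⅕) + 6) = 1/(⅗ + 6) = 1/(33/5) = 5/33 ≈ 0.15152)
O = 4 (O = -⅕*(-20) = 4)
(O*(R + K(q)))*F(1) = (4*(1 + 5/33))*8 = (4*(38/33))*8 = (152/33)*8 = 1216/33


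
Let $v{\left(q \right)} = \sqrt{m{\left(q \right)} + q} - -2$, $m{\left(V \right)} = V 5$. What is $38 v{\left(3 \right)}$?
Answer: $76 + 114 \sqrt{2} \approx 237.22$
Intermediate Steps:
$m{\left(V \right)} = 5 V$
$v{\left(q \right)} = 2 + \sqrt{6} \sqrt{q}$ ($v{\left(q \right)} = \sqrt{5 q + q} - -2 = \sqrt{6 q} + 2 = \sqrt{6} \sqrt{q} + 2 = 2 + \sqrt{6} \sqrt{q}$)
$38 v{\left(3 \right)} = 38 \left(2 + \sqrt{6} \sqrt{3}\right) = 38 \left(2 + 3 \sqrt{2}\right) = 76 + 114 \sqrt{2}$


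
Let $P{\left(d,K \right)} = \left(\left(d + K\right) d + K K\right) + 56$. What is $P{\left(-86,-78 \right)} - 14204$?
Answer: $6040$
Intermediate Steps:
$P{\left(d,K \right)} = 56 + K^{2} + d \left(K + d\right)$ ($P{\left(d,K \right)} = \left(\left(K + d\right) d + K^{2}\right) + 56 = \left(d \left(K + d\right) + K^{2}\right) + 56 = \left(K^{2} + d \left(K + d\right)\right) + 56 = 56 + K^{2} + d \left(K + d\right)$)
$P{\left(-86,-78 \right)} - 14204 = \left(56 + \left(-78\right)^{2} + \left(-86\right)^{2} - -6708\right) - 14204 = \left(56 + 6084 + 7396 + 6708\right) - 14204 = 20244 - 14204 = 6040$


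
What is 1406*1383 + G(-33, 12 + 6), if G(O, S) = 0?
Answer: 1944498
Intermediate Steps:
1406*1383 + G(-33, 12 + 6) = 1406*1383 + 0 = 1944498 + 0 = 1944498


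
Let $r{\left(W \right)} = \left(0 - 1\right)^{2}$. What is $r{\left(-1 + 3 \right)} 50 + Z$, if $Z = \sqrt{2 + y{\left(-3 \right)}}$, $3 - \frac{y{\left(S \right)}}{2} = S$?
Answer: $50 + \sqrt{14} \approx 53.742$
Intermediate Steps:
$r{\left(W \right)} = 1$ ($r{\left(W \right)} = \left(-1\right)^{2} = 1$)
$y{\left(S \right)} = 6 - 2 S$
$Z = \sqrt{14}$ ($Z = \sqrt{2 + \left(6 - -6\right)} = \sqrt{2 + \left(6 + 6\right)} = \sqrt{2 + 12} = \sqrt{14} \approx 3.7417$)
$r{\left(-1 + 3 \right)} 50 + Z = 1 \cdot 50 + \sqrt{14} = 50 + \sqrt{14}$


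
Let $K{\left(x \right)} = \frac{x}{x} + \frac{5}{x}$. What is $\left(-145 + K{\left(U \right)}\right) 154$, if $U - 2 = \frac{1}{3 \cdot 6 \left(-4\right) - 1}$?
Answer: $- \frac{631862}{29} \approx -21788.0$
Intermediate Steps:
$U = \frac{145}{73}$ ($U = 2 + \frac{1}{3 \cdot 6 \left(-4\right) - 1} = 2 + \frac{1}{18 \left(-4\right) - 1} = 2 + \frac{1}{-72 - 1} = 2 + \frac{1}{-73} = 2 - \frac{1}{73} = \frac{145}{73} \approx 1.9863$)
$K{\left(x \right)} = 1 + \frac{5}{x}$
$\left(-145 + K{\left(U \right)}\right) 154 = \left(-145 + \frac{5 + \frac{145}{73}}{\frac{145}{73}}\right) 154 = \left(-145 + \frac{73}{145} \cdot \frac{510}{73}\right) 154 = \left(-145 + \frac{102}{29}\right) 154 = \left(- \frac{4103}{29}\right) 154 = - \frac{631862}{29}$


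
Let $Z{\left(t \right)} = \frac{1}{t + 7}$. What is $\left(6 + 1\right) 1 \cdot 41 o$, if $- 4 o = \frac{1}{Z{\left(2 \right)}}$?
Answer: $- \frac{2583}{4} \approx -645.75$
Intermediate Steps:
$Z{\left(t \right)} = \frac{1}{7 + t}$
$o = - \frac{9}{4}$ ($o = - \frac{1}{4 \frac{1}{7 + 2}} = - \frac{1}{4 \cdot \frac{1}{9}} = - \frac{\frac{1}{\frac{1}{9}}}{4} = \left(- \frac{1}{4}\right) 9 = - \frac{9}{4} \approx -2.25$)
$\left(6 + 1\right) 1 \cdot 41 o = \left(6 + 1\right) 1 \cdot 41 \left(- \frac{9}{4}\right) = 7 \cdot 1 \cdot 41 \left(- \frac{9}{4}\right) = 7 \cdot 41 \left(- \frac{9}{4}\right) = 287 \left(- \frac{9}{4}\right) = - \frac{2583}{4}$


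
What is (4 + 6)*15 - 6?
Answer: 144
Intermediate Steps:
(4 + 6)*15 - 6 = 10*15 - 6 = 150 - 6 = 144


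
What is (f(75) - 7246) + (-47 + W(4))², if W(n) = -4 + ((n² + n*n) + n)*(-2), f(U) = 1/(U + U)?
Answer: 1182451/150 ≈ 7883.0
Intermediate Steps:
f(U) = 1/(2*U)
W(n) = -4 - 4*n² - 2*n (W(n) = -4 + ((n² + n²) + n)*(-2) = -4 + (2*n² + n)*(-2) = -4 + (n + 2*n²)*(-2) = -4 + (-4*n² - 2*n) = -4 - 4*n² - 2*n)
(f(75) - 7246) + (-47 + W(4))² = ((½)/75 - 7246) + (-47 + (-4 - 4*4² - 2*4))² = ((½)*(1/75) - 7246) + (-47 + (-4 - 4*16 - 8))² = (1/150 - 7246) + (-47 + (-4 - 64 - 8))² = -1086899/150 + (-47 - 76)² = -1086899/150 + (-123)² = -1086899/150 + 15129 = 1182451/150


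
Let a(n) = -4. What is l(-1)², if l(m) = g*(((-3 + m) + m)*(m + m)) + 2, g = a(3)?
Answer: 1444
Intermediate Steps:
g = -4
l(m) = 2 - 8*m*(-3 + 2*m) (l(m) = -4*((-3 + m) + m)*(m + m) + 2 = -4*(-3 + 2*m)*2*m + 2 = -8*m*(-3 + 2*m) + 2 = 2 - 8*m*(-3 + 2*m))
l(-1)² = (2 - 16*(-1)² + 24*(-1))² = (2 - 16*1 - 24)² = (2 - 16 - 24)² = (-38)² = 1444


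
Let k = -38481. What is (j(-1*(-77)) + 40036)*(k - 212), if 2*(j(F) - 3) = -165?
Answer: -3092073709/2 ≈ -1.5460e+9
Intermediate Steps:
j(F) = -159/2 (j(F) = 3 + (½)*(-165) = 3 - 165/2 = -159/2)
(j(-1*(-77)) + 40036)*(k - 212) = (-159/2 + 40036)*(-38481 - 212) = (79913/2)*(-38693) = -3092073709/2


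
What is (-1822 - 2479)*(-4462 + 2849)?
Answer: 6937513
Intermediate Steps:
(-1822 - 2479)*(-4462 + 2849) = -4301*(-1613) = 6937513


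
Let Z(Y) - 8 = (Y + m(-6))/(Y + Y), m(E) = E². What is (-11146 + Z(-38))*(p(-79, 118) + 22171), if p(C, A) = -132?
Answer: -9327852477/38 ≈ -2.4547e+8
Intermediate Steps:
Z(Y) = 8 + (36 + Y)/(2*Y) (Z(Y) = 8 + (Y + (-6)²)/(Y + Y) = 8 + (Y + 36)/((2*Y)) = 8 + (36 + Y)*(1/(2*Y)) = 8 + (36 + Y)/(2*Y))
(-11146 + Z(-38))*(p(-79, 118) + 22171) = (-11146 + (17/2 + 18/(-38)))*(-132 + 22171) = (-11146 + (17/2 + 18*(-1/38)))*22039 = (-11146 + (17/2 - 9/19))*22039 = (-11146 + 305/38)*22039 = -423243/38*22039 = -9327852477/38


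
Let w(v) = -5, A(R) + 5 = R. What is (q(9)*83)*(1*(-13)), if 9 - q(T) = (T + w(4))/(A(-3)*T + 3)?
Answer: -674375/69 ≈ -9773.5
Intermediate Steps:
A(R) = -5 + R
q(T) = 9 - (-5 + T)/(3 - 8*T) (q(T) = 9 - (T - 5)/((-5 - 3)*T + 3) = 9 - (-5 + T)/(-8*T + 3) = 9 - (-5 + T)/(3 - 8*T))
(q(9)*83)*(1*(-13)) = (((-32 + 73*9)/(-3 + 8*9))*83)*(1*(-13)) = (((-32 + 657)/(-3 + 72))*83)*(-13) = ((625/69)*83)*(-13) = (51875/69)*(-13) = -674375/69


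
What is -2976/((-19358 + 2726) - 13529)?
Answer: 2976/30161 ≈ 0.098670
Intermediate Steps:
-2976/((-19358 + 2726) - 13529) = -2976/(-16632 - 13529) = -2976/(-30161) = -2976*(-1/30161) = 2976/30161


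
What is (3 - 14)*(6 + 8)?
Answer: -154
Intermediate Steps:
(3 - 14)*(6 + 8) = -11*14 = -154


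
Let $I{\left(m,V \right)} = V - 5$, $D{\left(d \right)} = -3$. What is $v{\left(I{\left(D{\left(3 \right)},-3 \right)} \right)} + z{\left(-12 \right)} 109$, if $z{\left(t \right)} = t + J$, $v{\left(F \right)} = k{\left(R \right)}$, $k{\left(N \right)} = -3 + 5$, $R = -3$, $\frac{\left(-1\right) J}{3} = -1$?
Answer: $-979$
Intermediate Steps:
$J = 3$ ($J = \left(-3\right) \left(-1\right) = 3$)
$I{\left(m,V \right)} = -5 + V$ ($I{\left(m,V \right)} = V - 5 = -5 + V$)
$k{\left(N \right)} = 2$
$v{\left(F \right)} = 2$
$z{\left(t \right)} = 3 + t$ ($z{\left(t \right)} = t + 3 = 3 + t$)
$v{\left(I{\left(D{\left(3 \right)},-3 \right)} \right)} + z{\left(-12 \right)} 109 = 2 + \left(3 - 12\right) 109 = 2 - 981 = -979$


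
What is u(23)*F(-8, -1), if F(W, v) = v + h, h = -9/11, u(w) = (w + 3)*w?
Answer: -11960/11 ≈ -1087.3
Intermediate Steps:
u(w) = w*(3 + w) (u(w) = (3 + w)*w = w*(3 + w))
h = -9/11 (h = -9*1/11 = -9/11 ≈ -0.81818)
F(W, v) = -9/11 + v (F(W, v) = v - 9/11 = -9/11 + v)
u(23)*F(-8, -1) = (23*(3 + 23))*(-9/11 - 1) = (23*26)*(-20/11) = 598*(-20/11) = -11960/11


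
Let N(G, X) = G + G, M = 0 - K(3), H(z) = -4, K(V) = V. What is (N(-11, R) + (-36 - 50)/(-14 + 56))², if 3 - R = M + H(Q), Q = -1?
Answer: 255025/441 ≈ 578.29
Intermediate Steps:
M = -3 (M = 0 - 1*3 = 0 - 3 = -3)
R = 10 (R = 3 - (-3 - 4) = 3 - 1*(-7) = 3 + 7 = 10)
N(G, X) = 2*G
(N(-11, R) + (-36 - 50)/(-14 + 56))² = (2*(-11) + (-36 - 50)/(-14 + 56))² = (-22 - 86/42)² = (-22 - 86*1/42)² = (-22 - 43/21)² = (-505/21)² = 255025/441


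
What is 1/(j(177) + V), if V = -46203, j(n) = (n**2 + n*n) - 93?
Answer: 1/16362 ≈ 6.1117e-5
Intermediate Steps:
j(n) = -93 + 2*n**2 (j(n) = (n**2 + n**2) - 93 = 2*n**2 - 93 = -93 + 2*n**2)
1/(j(177) + V) = 1/((-93 + 2*177**2) - 46203) = 1/((-93 + 2*31329) - 46203) = 1/((-93 + 62658) - 46203) = 1/(62565 - 46203) = 1/16362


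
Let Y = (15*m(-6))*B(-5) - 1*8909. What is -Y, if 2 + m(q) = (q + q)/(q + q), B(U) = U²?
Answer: 9284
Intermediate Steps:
m(q) = -1 (m(q) = -2 + (q + q)/(q + q) = -2 + (2*q)/((2*q)) = -2 + (2*q)*(1/(2*q)) = -2 + 1 = -1)
Y = -9284 (Y = (15*(-1))*(-5)² - 1*8909 = -15*25 - 8909 = -375 - 8909 = -9284)
-Y = -1*(-9284) = 9284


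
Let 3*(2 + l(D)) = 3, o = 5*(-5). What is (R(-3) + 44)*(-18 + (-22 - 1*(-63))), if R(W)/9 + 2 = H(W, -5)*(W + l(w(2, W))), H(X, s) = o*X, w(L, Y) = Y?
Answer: -61502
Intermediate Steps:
o = -25
H(X, s) = -25*X
l(D) = -1 (l(D) = -2 + (⅓)*3 = -2 + 1 = -1)
R(W) = -18 - 225*W*(-1 + W) (R(W) = -18 + 9*((-25*W)*(W - 1)) = -18 + 9*((-25*W)*(-1 + W)) = -18 + 9*(-25*W*(-1 + W)) = -18 - 225*W*(-1 + W))
(R(-3) + 44)*(-18 + (-22 - 1*(-63))) = ((-18 - 225*(-3)² + 225*(-3)) + 44)*(-18 + (-22 - 1*(-63))) = ((-18 - 225*9 - 675) + 44)*(-18 + (-22 + 63)) = ((-18 - 2025 - 675) + 44)*(-18 + 41) = (-2718 + 44)*23 = -2674*23 = -61502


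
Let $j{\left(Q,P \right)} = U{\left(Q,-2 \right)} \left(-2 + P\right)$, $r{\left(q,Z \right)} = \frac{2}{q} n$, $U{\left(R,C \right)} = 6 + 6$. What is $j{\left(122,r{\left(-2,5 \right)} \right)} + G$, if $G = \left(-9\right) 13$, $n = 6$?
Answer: $-213$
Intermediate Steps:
$U{\left(R,C \right)} = 12$
$r{\left(q,Z \right)} = \frac{12}{q}$ ($r{\left(q,Z \right)} = \frac{2}{q} 6 = \frac{12}{q}$)
$G = -117$
$j{\left(Q,P \right)} = -24 + 12 P$ ($j{\left(Q,P \right)} = 12 \left(-2 + P\right) = -24 + 12 P$)
$j{\left(122,r{\left(-2,5 \right)} \right)} + G = \left(-24 + 12 \frac{12}{-2}\right) - 117 = \left(-24 + 12 \cdot 12 \left(- \frac{1}{2}\right)\right) - 117 = \left(-24 + 12 \left(-6\right)\right) - 117 = \left(-24 - 72\right) - 117 = -96 - 117 = -213$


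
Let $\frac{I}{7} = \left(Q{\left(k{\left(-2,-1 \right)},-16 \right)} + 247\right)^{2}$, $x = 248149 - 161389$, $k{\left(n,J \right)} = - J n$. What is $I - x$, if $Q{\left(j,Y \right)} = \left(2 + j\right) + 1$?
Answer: $343768$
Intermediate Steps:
$k{\left(n,J \right)} = - J n$
$Q{\left(j,Y \right)} = 3 + j$
$x = 86760$
$I = 430528$ ($I = 7 \left(\left(3 - \left(-1\right) \left(-2\right)\right) + 247\right)^{2} = 7 \left(\left(3 - 2\right) + 247\right)^{2} = 7 \left(1 + 247\right)^{2} = 7 \cdot 248^{2} = 7 \cdot 61504 = 430528$)
$I - x = 430528 - 86760 = 343768$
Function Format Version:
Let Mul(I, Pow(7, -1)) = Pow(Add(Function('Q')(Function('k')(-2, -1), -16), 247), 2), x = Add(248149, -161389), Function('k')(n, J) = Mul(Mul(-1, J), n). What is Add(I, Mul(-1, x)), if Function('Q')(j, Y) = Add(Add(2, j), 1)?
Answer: 343768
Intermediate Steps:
Function('k')(n, J) = Mul(-1, J, n)
Function('Q')(j, Y) = Add(3, j)
x = 86760
I = 430528 (I = Mul(7, Pow(Add(Add(3, Mul(-1, -1, -2)), 247), 2)) = Mul(7, Pow(Add(Add(3, -2), 247), 2)) = Mul(7, Pow(Add(1, 247), 2)) = Mul(7, Pow(248, 2)) = Mul(7, 61504) = 430528)
Add(I, Mul(-1, x)) = Add(430528, Mul(-1, 86760)) = Add(430528, -86760) = 343768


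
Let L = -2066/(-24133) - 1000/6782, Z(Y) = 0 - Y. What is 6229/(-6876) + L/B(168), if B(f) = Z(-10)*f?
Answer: -35683966246921/39388823643960 ≈ -0.90594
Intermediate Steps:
Z(Y) = -Y
L = -5060694/81835003 (L = -2066*(-1/24133) - 1000*1/6782 = 2066/24133 - 500/3391 = -5060694/81835003 ≈ -0.061840)
B(f) = 10*f (B(f) = (-1*(-10))*f = 10*f)
6229/(-6876) + L/B(168) = 6229/(-6876) - 5060694/(81835003*(10*168)) = 6229*(-1/6876) - 5060694/81835003/1680 = -6229/6876 - 5060694/81835003*1/1680 = -6229/6876 - 843449/22913800840 = -35683966246921/39388823643960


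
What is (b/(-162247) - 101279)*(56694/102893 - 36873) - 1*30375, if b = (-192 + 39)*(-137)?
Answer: 62342026428379452105/16694080571 ≈ 3.7344e+9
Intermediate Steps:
b = 20961 (b = -153*(-137) = 20961)
(b/(-162247) - 101279)*(56694/102893 - 36873) - 1*30375 = (20961/(-162247) - 101279)*(56694/102893 - 36873) - 1*30375 = (20961*(-1/162247) - 101279)*(56694*(1/102893) - 36873) - 30375 = (-20961/162247 - 101279)*(56694/102893 - 36873) - 30375 = -16432234874/162247*(-3793916895/102893) - 30375 = 62342533511076796230/16694080571 - 30375 = 62342026428379452105/16694080571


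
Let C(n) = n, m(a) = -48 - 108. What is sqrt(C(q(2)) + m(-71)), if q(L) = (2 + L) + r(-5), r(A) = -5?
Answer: I*sqrt(157) ≈ 12.53*I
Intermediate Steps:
m(a) = -156
q(L) = -3 + L (q(L) = (2 + L) - 5 = -3 + L)
sqrt(C(q(2)) + m(-71)) = sqrt((-3 + 2) - 156) = sqrt(-1 - 156) = sqrt(-157) = I*sqrt(157)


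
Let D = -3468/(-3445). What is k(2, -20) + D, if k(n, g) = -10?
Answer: -30982/3445 ≈ -8.9933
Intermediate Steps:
D = 3468/3445 (D = -3468*(-1/3445) = 3468/3445 ≈ 1.0067)
k(2, -20) + D = -10 + 3468/3445 = -30982/3445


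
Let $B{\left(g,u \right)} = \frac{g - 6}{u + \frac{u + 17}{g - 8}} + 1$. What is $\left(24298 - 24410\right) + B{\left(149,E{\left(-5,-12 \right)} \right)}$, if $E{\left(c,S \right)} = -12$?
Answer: $- \frac{207420}{1687} \approx -122.95$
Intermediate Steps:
$B{\left(g,u \right)} = 1 + \frac{-6 + g}{u + \frac{17 + u}{-8 + g}}$ ($B{\left(g,u \right)} = \frac{-6 + g}{u + \frac{17 + u}{-8 + g}} + 1 = 1 + \frac{-6 + g}{u + \frac{17 + u}{-8 + g}}$)
$\left(24298 - 24410\right) + B{\left(149,E{\left(-5,-12 \right)} \right)} = \left(24298 - 24410\right) + \frac{65 + 149^{2} - 2086 - -84 + 149 \left(-12\right)}{17 - -84 + 149 \left(-12\right)} = -112 + \frac{65 + 22201 - 2086 + 84 - 1788}{17 + 84 - 1788} = -112 + \frac{1}{-1687} \cdot 18476 = -112 - \frac{18476}{1687} = - \frac{207420}{1687}$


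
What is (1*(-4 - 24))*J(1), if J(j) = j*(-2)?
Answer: 56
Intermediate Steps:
J(j) = -2*j
(1*(-4 - 24))*J(1) = (1*(-4 - 24))*(-2*1) = (1*(-28))*(-2) = -28*(-2) = 56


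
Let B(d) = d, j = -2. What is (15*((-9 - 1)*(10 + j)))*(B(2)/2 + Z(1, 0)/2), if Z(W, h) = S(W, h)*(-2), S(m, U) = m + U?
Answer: 0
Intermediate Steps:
S(m, U) = U + m
Z(W, h) = -2*W - 2*h (Z(W, h) = (h + W)*(-2) = (W + h)*(-2) = -2*W - 2*h)
(15*((-9 - 1)*(10 + j)))*(B(2)/2 + Z(1, 0)/2) = (15*((-9 - 1)*(10 - 2)))*(2/2 + (-2*1 - 2*0)/2) = (15*(-10*8))*(2*(1/2) + (-2 + 0)*(1/2)) = (15*(-80))*(1 - 2*1/2) = -1200*(1 - 1) = -1200*0 = 0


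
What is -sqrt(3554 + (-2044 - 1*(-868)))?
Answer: -sqrt(2378) ≈ -48.765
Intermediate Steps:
-sqrt(3554 + (-2044 - 1*(-868))) = -sqrt(3554 + (-2044 + 868)) = -sqrt(3554 - 1176) = -sqrt(2378)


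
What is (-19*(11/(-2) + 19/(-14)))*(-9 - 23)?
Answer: -29184/7 ≈ -4169.1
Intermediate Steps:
(-19*(11/(-2) + 19/(-14)))*(-9 - 23) = -19*(11*(-½) + 19*(-1/14))*(-32) = -19*(-11/2 - 19/14)*(-32) = -19*(-48/7)*(-32) = (912/7)*(-32) = -29184/7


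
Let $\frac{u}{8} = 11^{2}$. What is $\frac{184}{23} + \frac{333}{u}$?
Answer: $\frac{8077}{968} \approx 8.344$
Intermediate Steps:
$u = 968$ ($u = 8 \cdot 11^{2} = 8 \cdot 121 = 968$)
$\frac{184}{23} + \frac{333}{u} = \frac{184}{23} + \frac{333}{968} = 184 \cdot \frac{1}{23} + 333 \cdot \frac{1}{968} = 8 + \frac{333}{968} = \frac{8077}{968}$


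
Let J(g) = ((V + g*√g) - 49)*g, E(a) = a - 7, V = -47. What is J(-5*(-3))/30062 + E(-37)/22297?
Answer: -1519564/30467837 + 225*√15/30062 ≈ -0.020887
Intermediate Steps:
E(a) = -7 + a
J(g) = g*(-96 + g^(3/2)) (J(g) = ((-47 + g*√g) - 49)*g = ((-47 + g^(3/2)) - 49)*g = (-96 + g^(3/2))*g = g*(-96 + g^(3/2)))
J(-5*(-3))/30062 + E(-37)/22297 = ((-5*(-3))^(5/2) - (-480)*(-3))/30062 + (-7 - 37)/22297 = (15^(5/2) - 96*15)*(1/30062) - 44*1/22297 = (225*√15 - 1440)*(1/30062) - 4/2027 = (-1440 + 225*√15)*(1/30062) - 4/2027 = (-720/15031 + 225*√15/30062) - 4/2027 = -1519564/30467837 + 225*√15/30062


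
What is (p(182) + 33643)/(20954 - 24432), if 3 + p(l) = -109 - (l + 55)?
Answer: -16647/1739 ≈ -9.5727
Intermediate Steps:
p(l) = -167 - l (p(l) = -3 + (-109 - (l + 55)) = -3 + (-109 - (55 + l)) = -3 + (-109 + (-55 - l)) = -3 + (-164 - l) = -167 - l)
(p(182) + 33643)/(20954 - 24432) = ((-167 - 1*182) + 33643)/(20954 - 24432) = ((-167 - 182) + 33643)/(-3478) = (-349 + 33643)*(-1/3478) = 33294*(-1/3478) = -16647/1739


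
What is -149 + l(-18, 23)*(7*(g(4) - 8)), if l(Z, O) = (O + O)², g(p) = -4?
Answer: -177893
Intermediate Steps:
l(Z, O) = 4*O² (l(Z, O) = (2*O)² = 4*O²)
-149 + l(-18, 23)*(7*(g(4) - 8)) = -149 + (4*23²)*(7*(-4 - 8)) = -149 + (4*529)*(7*(-12)) = -149 + 2116*(-84) = -149 - 177744 = -177893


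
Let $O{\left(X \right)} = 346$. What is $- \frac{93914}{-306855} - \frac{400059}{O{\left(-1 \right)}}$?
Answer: $- \frac{122727610201}{106171830} \approx -1155.9$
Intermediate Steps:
$- \frac{93914}{-306855} - \frac{400059}{O{\left(-1 \right)}} = - \frac{93914}{-306855} - \frac{400059}{346} = \left(-93914\right) \left(- \frac{1}{306855}\right) - \frac{400059}{346} = \frac{93914}{306855} - \frac{400059}{346} = - \frac{122727610201}{106171830}$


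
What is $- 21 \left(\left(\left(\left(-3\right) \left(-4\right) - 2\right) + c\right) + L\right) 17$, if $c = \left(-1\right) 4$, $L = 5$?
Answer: $-3927$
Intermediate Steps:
$c = -4$
$- 21 \left(\left(\left(\left(-3\right) \left(-4\right) - 2\right) + c\right) + L\right) 17 = - 21 \left(\left(\left(\left(-3\right) \left(-4\right) - 2\right) - 4\right) + 5\right) 17 = - 21 \left(\left(\left(12 - 2\right) - 4\right) + 5\right) 17 = - 21 \left(\left(10 - 4\right) + 5\right) 17 = - 21 \left(6 + 5\right) 17 = \left(-21\right) 11 \cdot 17 = \left(-231\right) 17 = -3927$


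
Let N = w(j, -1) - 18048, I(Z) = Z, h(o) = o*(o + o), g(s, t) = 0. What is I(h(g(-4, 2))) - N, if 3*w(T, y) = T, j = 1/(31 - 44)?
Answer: 703873/39 ≈ 18048.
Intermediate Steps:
j = -1/13 (j = 1/(-13) = -1/13 ≈ -0.076923)
w(T, y) = T/3
h(o) = 2*o² (h(o) = o*(2*o) = 2*o²)
N = -703873/39 (N = (⅓)*(-1/13) - 18048 = -1/39 - 18048 = -703873/39 ≈ -18048.)
I(h(g(-4, 2))) - N = 2*0² - 1*(-703873/39) = 2*0 + 703873/39 = 0 + 703873/39 = 703873/39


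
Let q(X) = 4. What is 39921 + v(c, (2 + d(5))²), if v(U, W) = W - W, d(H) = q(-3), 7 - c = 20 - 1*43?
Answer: 39921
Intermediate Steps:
c = 30 (c = 7 - (20 - 1*43) = 7 - (20 - 43) = 7 - 1*(-23) = 7 + 23 = 30)
d(H) = 4
v(U, W) = 0
39921 + v(c, (2 + d(5))²) = 39921 + 0 = 39921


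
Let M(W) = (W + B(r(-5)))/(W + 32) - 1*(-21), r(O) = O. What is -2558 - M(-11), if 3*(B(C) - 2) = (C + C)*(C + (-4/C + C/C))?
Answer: -162482/63 ≈ -2579.1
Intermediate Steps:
B(C) = 2 + 2*C*(1 + C - 4/C)/3 (B(C) = 2 + ((C + C)*(C + (-4/C + C/C)))/3 = 2 + ((2*C)*(C + (-4/C + 1)))/3 = 2 + ((2*C)*(C + (1 - 4/C)))/3 = 2 + ((2*C)*(1 + C - 4/C))/3 = 2 + (2*C*(1 + C - 4/C))/3 = 2 + 2*C*(1 + C - 4/C)/3)
M(W) = 21 + (38/3 + W)/(32 + W) (M(W) = (W + (-⅔ + (⅔)*(-5) + (⅔)*(-5)²))/(W + 32) - 1*(-21) = (W + (-⅔ - 10/3 + (⅔)*25))/(32 + W) + 21 = (W + (-⅔ - 10/3 + 50/3))/(32 + W) + 21 = (W + 38/3)/(32 + W) + 21 = (38/3 + W)/(32 + W) + 21 = 21 + (38/3 + W)/(32 + W))
-2558 - M(-11) = -2558 - 2*(1027 + 33*(-11))/(3*(32 - 11)) = -2558 - 2*(1027 - 363)/(3*21) = -2558 - 2*664/(3*21) = -2558 - 1*1328/63 = -2558 - 1328/63 = -162482/63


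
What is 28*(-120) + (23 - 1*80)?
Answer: -3417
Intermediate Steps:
28*(-120) + (23 - 1*80) = -3360 + (23 - 80) = -3360 - 57 = -3417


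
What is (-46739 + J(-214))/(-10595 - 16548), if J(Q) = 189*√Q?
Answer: 46739/27143 - 189*I*√214/27143 ≈ 1.722 - 0.10186*I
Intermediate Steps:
(-46739 + J(-214))/(-10595 - 16548) = (-46739 + 189*√(-214))/(-10595 - 16548) = (-46739 + 189*(I*√214))/(-27143) = (-46739 + 189*I*√214)*(-1/27143) = 46739/27143 - 189*I*√214/27143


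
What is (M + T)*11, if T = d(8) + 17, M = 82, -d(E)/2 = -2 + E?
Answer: 957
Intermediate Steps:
d(E) = 4 - 2*E (d(E) = -2*(-2 + E) = 4 - 2*E)
T = 5 (T = (4 - 2*8) + 17 = (4 - 16) + 17 = -12 + 17 = 5)
(M + T)*11 = (82 + 5)*11 = 87*11 = 957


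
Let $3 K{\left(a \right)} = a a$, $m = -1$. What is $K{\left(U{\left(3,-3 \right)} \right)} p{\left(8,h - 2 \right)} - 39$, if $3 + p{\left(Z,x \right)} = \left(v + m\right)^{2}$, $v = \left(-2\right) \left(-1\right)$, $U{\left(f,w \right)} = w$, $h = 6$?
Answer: $-45$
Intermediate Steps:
$K{\left(a \right)} = \frac{a^{2}}{3}$ ($K{\left(a \right)} = \frac{a a}{3} = \frac{a^{2}}{3}$)
$v = 2$
$p{\left(Z,x \right)} = -2$ ($p{\left(Z,x \right)} = -3 + \left(2 - 1\right)^{2} = -3 + 1^{2} = -3 + 1 = -2$)
$K{\left(U{\left(3,-3 \right)} \right)} p{\left(8,h - 2 \right)} - 39 = \frac{\left(-3\right)^{2}}{3} \left(-2\right) - 39 = \frac{1}{3} \cdot 9 \left(-2\right) - 39 = 3 \left(-2\right) - 39 = -6 - 39 = -45$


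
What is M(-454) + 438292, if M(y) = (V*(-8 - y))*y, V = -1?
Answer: 640776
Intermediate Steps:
M(y) = y*(8 + y) (M(y) = (-(-8 - y))*y = (8 + y)*y = y*(8 + y))
M(-454) + 438292 = -454*(8 - 454) + 438292 = -454*(-446) + 438292 = 202484 + 438292 = 640776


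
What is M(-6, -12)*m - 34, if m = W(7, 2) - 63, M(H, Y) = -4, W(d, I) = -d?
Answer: 246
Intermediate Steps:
m = -70 (m = -1*7 - 63 = -7 - 63 = -70)
M(-6, -12)*m - 34 = -4*(-70) - 34 = 280 - 34 = 246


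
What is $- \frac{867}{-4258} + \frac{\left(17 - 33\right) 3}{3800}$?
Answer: $\frac{386277}{2022550} \approx 0.19099$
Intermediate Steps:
$- \frac{867}{-4258} + \frac{\left(17 - 33\right) 3}{3800} = \left(-867\right) \left(- \frac{1}{4258}\right) + \left(-16\right) 3 \cdot \frac{1}{3800} = \frac{867}{4258} - \frac{6}{475} = \frac{386277}{2022550}$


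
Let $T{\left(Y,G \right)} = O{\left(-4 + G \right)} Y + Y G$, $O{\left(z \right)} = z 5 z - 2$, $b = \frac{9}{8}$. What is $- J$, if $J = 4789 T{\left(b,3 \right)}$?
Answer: $- \frac{129303}{4} \approx -32326.0$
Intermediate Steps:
$b = \frac{9}{8}$ ($b = 9 \cdot \frac{1}{8} = \frac{9}{8} \approx 1.125$)
$O{\left(z \right)} = -2 + 5 z^{2}$ ($O{\left(z \right)} = 5 z^{2} - 2 = -2 + 5 z^{2}$)
$T{\left(Y,G \right)} = G Y + Y \left(-2 + 5 \left(-4 + G\right)^{2}\right)$ ($T{\left(Y,G \right)} = \left(-2 + 5 \left(-4 + G\right)^{2}\right) Y + Y G = Y \left(-2 + 5 \left(-4 + G\right)^{2}\right) + G Y = G Y + Y \left(-2 + 5 \left(-4 + G\right)^{2}\right)$)
$J = \frac{129303}{4}$ ($J = 4789 \frac{9 \left(-2 + 3 + 5 \left(-4 + 3\right)^{2}\right)}{8} = 4789 \frac{9 \left(-2 + 3 + 5 \left(-1\right)^{2}\right)}{8} = 4789 \frac{9 \left(-2 + 3 + 5 \cdot 1\right)}{8} = 4789 \frac{9 \left(-2 + 3 + 5\right)}{8} = 4789 \cdot \frac{9}{8} \cdot 6 = 4789 \cdot \frac{27}{4} = \frac{129303}{4} \approx 32326.0$)
$- J = \left(-1\right) \frac{129303}{4} = - \frac{129303}{4}$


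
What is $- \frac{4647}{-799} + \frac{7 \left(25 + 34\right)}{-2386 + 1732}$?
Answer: $\frac{2709151}{522546} \approx 5.1845$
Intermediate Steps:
$- \frac{4647}{-799} + \frac{7 \left(25 + 34\right)}{-2386 + 1732} = \left(-4647\right) \left(- \frac{1}{799}\right) + \frac{7 \cdot 59}{-654} = \frac{4647}{799} + 413 \left(- \frac{1}{654}\right) = \frac{4647}{799} - \frac{413}{654} = \frac{2709151}{522546}$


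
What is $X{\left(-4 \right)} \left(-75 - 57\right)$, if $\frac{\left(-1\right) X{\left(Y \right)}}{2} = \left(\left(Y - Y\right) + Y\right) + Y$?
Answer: $-2112$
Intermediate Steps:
$X{\left(Y \right)} = - 4 Y$ ($X{\left(Y \right)} = - 2 \left(\left(\left(Y - Y\right) + Y\right) + Y\right) = - 2 \left(\left(0 + Y\right) + Y\right) = - 2 \left(Y + Y\right) = - 2 \cdot 2 Y = - 4 Y$)
$X{\left(-4 \right)} \left(-75 - 57\right) = \left(-4\right) \left(-4\right) \left(-75 - 57\right) = 16 \left(-132\right) = -2112$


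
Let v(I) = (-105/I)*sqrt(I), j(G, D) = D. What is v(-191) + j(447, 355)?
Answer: 355 + 105*I*sqrt(191)/191 ≈ 355.0 + 7.5975*I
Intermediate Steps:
v(I) = -105/sqrt(I)
v(-191) + j(447, 355) = -(-105)*I*sqrt(191)/191 + 355 = 105*I*sqrt(191)/191 + 355 = 355 + 105*I*sqrt(191)/191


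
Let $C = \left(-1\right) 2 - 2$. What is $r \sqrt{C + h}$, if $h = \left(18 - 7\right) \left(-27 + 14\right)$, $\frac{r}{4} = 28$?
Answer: $784 i \sqrt{3} \approx 1357.9 i$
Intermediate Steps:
$r = 112$ ($r = 4 \cdot 28 = 112$)
$h = -143$ ($h = 11 \left(-13\right) = -143$)
$C = -4$ ($C = -2 - 2 = -4$)
$r \sqrt{C + h} = 112 \sqrt{-4 - 143} = 112 \sqrt{-147} = 112 \cdot 7 i \sqrt{3} = 784 i \sqrt{3}$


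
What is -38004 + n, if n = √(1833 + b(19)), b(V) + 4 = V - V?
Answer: -38004 + √1829 ≈ -37961.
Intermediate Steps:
b(V) = -4 (b(V) = -4 + (V - V) = -4 + 0 = -4)
n = √1829 (n = √(1833 - 4) = √1829 ≈ 42.767)
-38004 + n = -38004 + √1829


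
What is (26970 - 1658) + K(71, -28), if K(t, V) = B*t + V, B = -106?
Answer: 17758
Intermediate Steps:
K(t, V) = V - 106*t (K(t, V) = -106*t + V = V - 106*t)
(26970 - 1658) + K(71, -28) = (26970 - 1658) + (-28 - 106*71) = 25312 + (-28 - 7526) = 25312 - 7554 = 17758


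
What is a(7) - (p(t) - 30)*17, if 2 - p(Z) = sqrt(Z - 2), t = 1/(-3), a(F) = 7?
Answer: 483 + 17*I*sqrt(21)/3 ≈ 483.0 + 25.968*I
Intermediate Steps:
t = -1/3 ≈ -0.33333
p(Z) = 2 - sqrt(-2 + Z) (p(Z) = 2 - sqrt(Z - 2) = 2 - sqrt(-2 + Z))
a(7) - (p(t) - 30)*17 = 7 - ((2 - sqrt(-2 - 1/3)) - 30)*17 = 7 - ((2 - sqrt(-7/3)) - 30)*17 = 7 - ((2 - I*sqrt(21)/3) - 30)*17 = 7 - (-28 - I*sqrt(21)/3)*17 = 7 - (-476 - 17*I*sqrt(21)/3) = 7 + (476 + 17*I*sqrt(21)/3) = 483 + 17*I*sqrt(21)/3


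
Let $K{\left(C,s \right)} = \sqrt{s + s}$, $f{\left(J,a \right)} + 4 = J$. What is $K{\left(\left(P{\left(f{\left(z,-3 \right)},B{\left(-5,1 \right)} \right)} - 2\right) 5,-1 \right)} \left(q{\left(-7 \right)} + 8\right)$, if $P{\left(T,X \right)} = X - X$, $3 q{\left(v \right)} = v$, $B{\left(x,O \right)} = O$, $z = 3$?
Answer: $\frac{17 i \sqrt{2}}{3} \approx 8.0139 i$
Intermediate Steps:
$q{\left(v \right)} = \frac{v}{3}$
$f{\left(J,a \right)} = -4 + J$
$P{\left(T,X \right)} = 0$
$K{\left(C,s \right)} = \sqrt{2} \sqrt{s}$ ($K{\left(C,s \right)} = \sqrt{2 s} = \sqrt{2} \sqrt{s}$)
$K{\left(\left(P{\left(f{\left(z,-3 \right)},B{\left(-5,1 \right)} \right)} - 2\right) 5,-1 \right)} \left(q{\left(-7 \right)} + 8\right) = \sqrt{2} \sqrt{-1} \left(\frac{1}{3} \left(-7\right) + 8\right) = \sqrt{2} i \left(- \frac{7}{3} + 8\right) = i \sqrt{2} \cdot \frac{17}{3} = \frac{17 i \sqrt{2}}{3}$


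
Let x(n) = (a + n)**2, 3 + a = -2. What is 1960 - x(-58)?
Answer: -2009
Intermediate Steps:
a = -5 (a = -3 - 2 = -5)
x(n) = (-5 + n)**2
1960 - x(-58) = 1960 - (-5 - 58)**2 = 1960 - 1*(-63)**2 = 1960 - 1*3969 = 1960 - 3969 = -2009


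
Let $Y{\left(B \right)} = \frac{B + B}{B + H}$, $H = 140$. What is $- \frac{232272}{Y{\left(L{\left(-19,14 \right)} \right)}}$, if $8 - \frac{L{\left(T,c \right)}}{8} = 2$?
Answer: $-454866$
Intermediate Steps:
$L{\left(T,c \right)} = 48$ ($L{\left(T,c \right)} = 64 - 16 = 48$)
$Y{\left(B \right)} = \frac{2 B}{140 + B}$ ($Y{\left(B \right)} = \frac{B + B}{B + 140} = \frac{2 B}{140 + B}$)
$- \frac{232272}{Y{\left(L{\left(-19,14 \right)} \right)}} = - \frac{232272}{2 \cdot 48 \frac{1}{140 + 48}} = - \frac{232272}{2 \cdot 48 \cdot \frac{1}{188}} = - \frac{232272}{\frac{24}{47}} = \left(-232272\right) \frac{47}{24} = -454866$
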